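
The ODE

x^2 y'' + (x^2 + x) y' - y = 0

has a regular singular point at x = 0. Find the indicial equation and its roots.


Divide by x^2 to reach normal form y'' + P_1(x) y' + P_2(x) y = 0 with P_1(x) = 1 + 1/x and P_2(x) = -1/x^2.
x = 0 is a singular point because the y'-coefficient 1 + 1/x has a pole at x = 0 and the y-coefficient -1/x^2 has a pole at x = 0.
It is a regular singular point because x P_1(x) = p(x) = x + 1 and x^2 P_2(x) = q(x) = -1 are polynomials, hence analytic at x = 0.
p(0) = 1,  q(0) = -1.
Indicial equation: r(r-1) + p(0) r + q(0) = 0, i.e. r^2 + (p(0) - 1) r + q(0) = 0, i.e. r^2 - 1 = 0.
Discriminant: (0)^2 - 4(-1) = 4, so r = (0 ± 2)/2.
Solving: r_1 = 1, r_2 = -1.

indicial: r^2 - 1 = 0; roots r_1 = 1, r_2 = -1


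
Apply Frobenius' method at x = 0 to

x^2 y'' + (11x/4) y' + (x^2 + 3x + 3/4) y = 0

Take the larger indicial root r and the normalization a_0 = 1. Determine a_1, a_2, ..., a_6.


Write in Frobenius form y'' + (p(x)/x) y' + (q(x)/x^2) y = 0:
  p(x) = 11/4,  q(x) = x^2 + 3x + 3/4.
Indicial equation: r(r-1) + (11/4) r + (3/4) = 0 -> roots r_1 = -3/4, r_2 = -1.
Take r = r_1 = -3/4. Let y(x) = x^r sum_{n>=0} a_n x^n with a_0 = 1.
Substitute y = x^r sum a_n x^n and match x^{r+n}. The recurrence is
  D(n) a_n + 3 a_{n-1} + 1 a_{n-2} = 0,  where D(n) = (r+n)(r+n-1) + (11/4)(r+n) + (3/4).
  a_n = [-3 a_{n-1} - 1 a_{n-2}] / D(n).
Since the indicial polynomial factors as (r - r_1)(r - r_2), D(n) = (r_1 + n - r_1)(r_1 + n - r_2) = n(n + 1/4).
Evaluating step by step (a_0 = 1):
  n = 1: D(1) = 1(1 + 1/4) = 5/4; numerator = -3(1) = -3; a_1 = (-3)/(5/4) = -12/5
  n = 2: D(2) = 2(2 + 1/4) = 9/2; numerator = -3(-12/5) - 1(1) = 31/5; a_2 = (31/5)/(9/2) = 62/45
  n = 3: D(3) = 3(3 + 1/4) = 39/4; numerator = -3(62/45) - 1(-12/5) = -26/15; a_3 = (-26/15)/(39/4) = -8/45
  n = 4: D(4) = 4(4 + 1/4) = 17; numerator = -3(-8/45) - 1(62/45) = -38/45; a_4 = (-38/45)/(17) = -38/765
  n = 5: D(5) = 5(5 + 1/4) = 105/4; numerator = -3(-38/765) - 1(-8/45) = 50/153; a_5 = (50/153)/(105/4) = 40/3213
  n = 6: D(6) = 6(6 + 1/4) = 75/2; numerator = -3(40/3213) - 1(-38/765) = 22/1785; a_6 = (22/1785)/(75/2) = 44/133875

r = -3/4; a_0 = 1; a_1 = -12/5; a_2 = 62/45; a_3 = -8/45; a_4 = -38/765; a_5 = 40/3213; a_6 = 44/133875


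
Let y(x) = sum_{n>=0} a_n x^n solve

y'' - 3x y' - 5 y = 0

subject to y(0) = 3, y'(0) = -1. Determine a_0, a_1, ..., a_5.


Ansatz: y(x) = sum_{n>=0} a_n x^n, so y'(x) = sum_{n>=1} n a_n x^(n-1) and y''(x) = sum_{n>=2} n(n-1) a_n x^(n-2).
Substitute into P(x) y'' + Q(x) y' + R(x) y = 0 with P(x) = 1, Q(x) = -3x, R(x) = -5, and match powers of x.
Initial conditions: a_0 = 3, a_1 = -1.
Setting the coefficient of each power of x to zero and solving order by order (substituting the coefficients already found):
  x^0: 2 a_2 - 5 a_0 = 0  ->  2 a_2 = 5 a_0 = 15  ->  a_2 = 15/2
  x^1: 6 a_3 - 8 a_1 = 0  ->  6 a_3 = 8 a_1 = -8  ->  a_3 = -4/3
  x^2: 12 a_4 - 11 a_2 = 0  ->  12 a_4 = 11 a_2 = 165/2  ->  a_4 = 55/8
  x^3: 20 a_5 - 14 a_3 = 0  ->  20 a_5 = 14 a_3 = -56/3  ->  a_5 = -14/15
Truncated series: y(x) = 3 - x + (15/2) x^2 - (4/3) x^3 + (55/8) x^4 - (14/15) x^5 + O(x^6).

a_0 = 3; a_1 = -1; a_2 = 15/2; a_3 = -4/3; a_4 = 55/8; a_5 = -14/15


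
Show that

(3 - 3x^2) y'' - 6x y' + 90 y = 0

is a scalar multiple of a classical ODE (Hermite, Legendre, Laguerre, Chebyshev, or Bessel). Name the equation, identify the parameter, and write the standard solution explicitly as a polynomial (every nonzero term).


All three coefficients share the factor 3; dividing through by 3 gives  (1 - x^2) y'' - 2x y' + 30 y = 0.
This matches the Legendre equation (1 - x^2) y'' - 2x y' + n(n+1) y = 0 (note the -2x y' term) with n(n+1) = 30, so n = 5; the polynomial solution is P_5(x).
With y = sum_k a_k x^k, matching x^k gives (k+2)(k+1) a_{k+2} = [k(k+1) - n(n+1)] a_k = (k - 5)(k + 6) a_k. The right side vanishes at k = 5, so the series with the parity of 5 terminates at degree 5.
Standard normalization (P_n(1) = 1): leading coefficient (2n)!/(2^n (n!)^2) = 3628800/(32*14400) = 63/8, so a_5 = 63/8. Work downward with a_k = (k+1)(k+2) a_{k+2} / ((k - 5)(k + 6)):
  a_3 = (4)(5)(63/8) / ((3 - 5)(3 + 6)) = (315/2)/(-18) = -35/4
  a_1 = (2)(3)(-35/4) / ((1 - 5)(1 + 6)) = (-105/2)/(-28) = 15/8
Hence P_5(x) = 63 x^5/8 - 35 x^3/4 + 15 x/8.

P_5(x); series = 63 x^5/8 - 35 x^3/4 + 15 x/8


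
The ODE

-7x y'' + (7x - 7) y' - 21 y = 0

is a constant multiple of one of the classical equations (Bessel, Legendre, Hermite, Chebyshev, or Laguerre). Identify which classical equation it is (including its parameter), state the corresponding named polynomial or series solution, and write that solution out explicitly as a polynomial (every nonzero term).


All three coefficients share the factor -7; dividing through by -7 gives  x y'' + (1 - x) y' + 3 y = 0.
This matches the Laguerre equation x y'' + (1 - x) y' + n y = 0 with n = 3; the polynomial solution is L_3(x).
With y = sum_k a_k x^k, matching x^k gives (k+1)k a_{k+1} + (k+1) a_{k+1} - k a_k + n a_k = 0, i.e. (k+1)^2 a_{k+1} = (k - n) a_k = (k - 3) a_k. The right side vanishes at k = 3, so the series terminates at degree 3.
Standard normalization L_n(0) = 1 gives a_0 = 1. Work upward with a_{k+1} = (k - 3) a_k / (k+1)^2:
  a_1 = (0 - 3)(1) / 1^2 = -3/1 = -3
  a_2 = (1 - 3)(-3) / 2^2 = 6/4 = 3/2
  a_3 = (2 - 3)(3/2) / 3^2 = (-3/2)/9 = -1/6
Hence L_3(x) = -x^3/6 + 3 x^2/2 - 3 x + 1.

L_3(x); series = -x^3/6 + 3 x^2/2 - 3 x + 1


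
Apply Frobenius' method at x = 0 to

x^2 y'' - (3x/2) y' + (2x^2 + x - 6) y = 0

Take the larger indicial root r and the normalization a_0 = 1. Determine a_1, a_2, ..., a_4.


Write in Frobenius form y'' + (p(x)/x) y' + (q(x)/x^2) y = 0:
  p(x) = -3/2,  q(x) = 2x^2 + x - 6.
Indicial equation: r(r-1) + (-3/2) r + (-6) = 0 -> roots r_1 = 4, r_2 = -3/2.
Take r = r_1 = 4. Let y(x) = x^r sum_{n>=0} a_n x^n with a_0 = 1.
Substitute y = x^r sum a_n x^n and match x^{r+n}. The recurrence is
  D(n) a_n + 1 a_{n-1} + 2 a_{n-2} = 0,  where D(n) = (r+n)(r+n-1) + (-3/2)(r+n) + (-6).
  a_n = [-1 a_{n-1} - 2 a_{n-2}] / D(n).
Since the indicial polynomial factors as (r - r_1)(r - r_2), D(n) = (r_1 + n - r_1)(r_1 + n - r_2) = n(n + 11/2).
Evaluating step by step (a_0 = 1):
  n = 1: D(1) = 1(1 + 11/2) = 13/2; numerator = -1(1) = -1; a_1 = (-1)/(13/2) = -2/13
  n = 2: D(2) = 2(2 + 11/2) = 15; numerator = -1(-2/13) - 2(1) = -24/13; a_2 = (-24/13)/(15) = -8/65
  n = 3: D(3) = 3(3 + 11/2) = 51/2; numerator = -1(-8/65) - 2(-2/13) = 28/65; a_3 = (28/65)/(51/2) = 56/3315
  n = 4: D(4) = 4(4 + 11/2) = 38; numerator = -1(56/3315) - 2(-8/65) = 152/663; a_4 = (152/663)/(38) = 4/663

r = 4; a_0 = 1; a_1 = -2/13; a_2 = -8/65; a_3 = 56/3315; a_4 = 4/663


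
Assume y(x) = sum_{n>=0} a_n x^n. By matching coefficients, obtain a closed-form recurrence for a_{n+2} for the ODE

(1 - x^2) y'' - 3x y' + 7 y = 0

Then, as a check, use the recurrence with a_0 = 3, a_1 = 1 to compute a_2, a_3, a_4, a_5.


Substitute y = sum_n a_n x^n.
(1 - 1 x^2) y'' contributes (n+2)(n+1) a_{n+2} - n(n-1) a_n at x^n.
-3 x y'(x) contributes -3 n a_n at x^n.
7 y(x) contributes 7 a_n at x^n.
Matching x^n: (n+2)(n+1) a_{n+2} + (-n(n-1) - 3 n + 7) a_n = 0.
Thus a_{n+2} = (n(n-1) + 3 n - 7) / ((n+1)(n+2)) * a_n.

Check with a_0 = 3, a_1 = 1 (apply the recurrence for n = 0, 1, 2, 3): a_0 = 3, a_1 = 1, a_2 = -21/2, a_3 = -2/3, a_4 = -7/8, a_5 = -4/15.

a_(n+2) = (n(n-1) + 3 n - 7) / ((n+1)(n+2)) * a_n; check: a_0 = 3, a_1 = 1, a_2 = -21/2, a_3 = -2/3, a_4 = -7/8, a_5 = -4/15


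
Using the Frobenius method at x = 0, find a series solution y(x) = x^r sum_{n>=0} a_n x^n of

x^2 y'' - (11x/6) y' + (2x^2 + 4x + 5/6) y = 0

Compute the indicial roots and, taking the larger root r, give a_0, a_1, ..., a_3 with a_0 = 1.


Write in Frobenius form y'' + (p(x)/x) y' + (q(x)/x^2) y = 0:
  p(x) = -11/6,  q(x) = 2x^2 + 4x + 5/6.
Indicial equation: r(r-1) + (-11/6) r + (5/6) = 0 -> roots r_1 = 5/2, r_2 = 1/3.
Take r = r_1 = 5/2. Let y(x) = x^r sum_{n>=0} a_n x^n with a_0 = 1.
Substitute y = x^r sum a_n x^n and match x^{r+n}. The recurrence is
  D(n) a_n + 4 a_{n-1} + 2 a_{n-2} = 0,  where D(n) = (r+n)(r+n-1) + (-11/6)(r+n) + (5/6).
  a_n = [-4 a_{n-1} - 2 a_{n-2}] / D(n).
Since the indicial polynomial factors as (r - r_1)(r - r_2), D(n) = (r_1 + n - r_1)(r_1 + n - r_2) = n(n + 13/6).
Evaluating step by step (a_0 = 1):
  n = 1: D(1) = 1(1 + 13/6) = 19/6; numerator = -4(1) = -4; a_1 = (-4)/(19/6) = -24/19
  n = 2: D(2) = 2(2 + 13/6) = 25/3; numerator = -4(-24/19) - 2(1) = 58/19; a_2 = (58/19)/(25/3) = 174/475
  n = 3: D(3) = 3(3 + 13/6) = 31/2; numerator = -4(174/475) - 2(-24/19) = 504/475; a_3 = (504/475)/(31/2) = 1008/14725

r = 5/2; a_0 = 1; a_1 = -24/19; a_2 = 174/475; a_3 = 1008/14725


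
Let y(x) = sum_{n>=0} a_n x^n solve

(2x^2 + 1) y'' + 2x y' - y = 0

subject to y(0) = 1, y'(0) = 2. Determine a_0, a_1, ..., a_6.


Ansatz: y(x) = sum_{n>=0} a_n x^n, so y'(x) = sum_{n>=1} n a_n x^(n-1) and y''(x) = sum_{n>=2} n(n-1) a_n x^(n-2).
Substitute into P(x) y'' + Q(x) y' + R(x) y = 0 with P(x) = 2x^2 + 1, Q(x) = 2x, R(x) = -1, and match powers of x.
Initial conditions: a_0 = 1, a_1 = 2.
Setting the coefficient of each power of x to zero and solving order by order (substituting the coefficients already found):
  x^0: 2 a_2 - a_0 = 0  ->  2 a_2 = a_0 = 1  ->  a_2 = 1/2
  x^1: 6 a_3 + a_1 = 0  ->  6 a_3 = -a_1 = -2  ->  a_3 = -1/3
  x^2: 12 a_4 + 7 a_2 = 0  ->  12 a_4 = -7 a_2 = -7/2  ->  a_4 = -7/24
  x^3: 20 a_5 + 17 a_3 = 0  ->  20 a_5 = -17 a_3 = 17/3  ->  a_5 = 17/60
  x^4: 30 a_6 + 31 a_4 = 0  ->  30 a_6 = -31 a_4 = 217/24  ->  a_6 = 217/720
Truncated series: y(x) = 1 + 2 x + (1/2) x^2 - (1/3) x^3 - (7/24) x^4 + (17/60) x^5 + (217/720) x^6 + O(x^7).

a_0 = 1; a_1 = 2; a_2 = 1/2; a_3 = -1/3; a_4 = -7/24; a_5 = 17/60; a_6 = 217/720


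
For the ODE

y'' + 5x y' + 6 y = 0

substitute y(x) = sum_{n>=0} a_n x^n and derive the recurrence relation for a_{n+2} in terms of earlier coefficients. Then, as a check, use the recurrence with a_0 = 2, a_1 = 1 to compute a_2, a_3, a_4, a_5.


Substitute y = sum_n a_n x^n.
y''(x) has coefficient (n+2)(n+1) a_{n+2} at x^n;
5 x y'(x) has coefficient 5 n a_n at x^n (shift);
6 y(x) has coefficient 6 a_n at x^n.
Matching x^n: (n+2)(n+1) a_{n+2} + (5n + 6) a_n = 0.
Thus a_{n+2} = (-5n - 6) / ((n+1)(n+2)) * a_n.

Check with a_0 = 2, a_1 = 1 (apply the recurrence for n = 0, 1, 2, 3): a_0 = 2, a_1 = 1, a_2 = -6, a_3 = -11/6, a_4 = 8, a_5 = 77/40.

a_(n+2) = (-5n - 6) / ((n+1)(n+2)) * a_n; check: a_0 = 2, a_1 = 1, a_2 = -6, a_3 = -11/6, a_4 = 8, a_5 = 77/40


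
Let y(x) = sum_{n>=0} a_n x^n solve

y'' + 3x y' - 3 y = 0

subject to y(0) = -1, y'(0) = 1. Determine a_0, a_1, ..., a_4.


Ansatz: y(x) = sum_{n>=0} a_n x^n, so y'(x) = sum_{n>=1} n a_n x^(n-1) and y''(x) = sum_{n>=2} n(n-1) a_n x^(n-2).
Substitute into P(x) y'' + Q(x) y' + R(x) y = 0 with P(x) = 1, Q(x) = 3x, R(x) = -3, and match powers of x.
Initial conditions: a_0 = -1, a_1 = 1.
Setting the coefficient of each power of x to zero and solving order by order (substituting the coefficients already found):
  x^0: 2 a_2 - 3 a_0 = 0  ->  2 a_2 = 3 a_0 = -3  ->  a_2 = -3/2
  x^1: 6 a_3 = 0  ->  a_3 = 0
  x^2: 12 a_4 + 3 a_2 = 0  ->  12 a_4 = -3 a_2 = 9/2  ->  a_4 = 3/8
Truncated series: y(x) = -1 + x - (3/2) x^2 + (3/8) x^4 + O(x^5).

a_0 = -1; a_1 = 1; a_2 = -3/2; a_3 = 0; a_4 = 3/8


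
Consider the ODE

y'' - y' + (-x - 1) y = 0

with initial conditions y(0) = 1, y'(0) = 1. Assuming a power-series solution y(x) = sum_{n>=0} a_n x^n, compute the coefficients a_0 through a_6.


Ansatz: y(x) = sum_{n>=0} a_n x^n, so y'(x) = sum_{n>=1} n a_n x^(n-1) and y''(x) = sum_{n>=2} n(n-1) a_n x^(n-2).
Substitute into P(x) y'' + Q(x) y' + R(x) y = 0 with P(x) = 1, Q(x) = -1, R(x) = -x - 1, and match powers of x.
Initial conditions: a_0 = 1, a_1 = 1.
Setting the coefficient of each power of x to zero and solving order by order (substituting the coefficients already found):
  x^0: 2 a_2 - a_1 - a_0 = 0  ->  2 a_2 = a_1 + a_0 = 2  ->  a_2 = 1
  x^1: 6 a_3 - 2 a_2 - a_1 - a_0 = 0  ->  6 a_3 = 2 a_2 + a_1 + a_0 = 4  ->  a_3 = 2/3
  x^2: 12 a_4 - 3 a_3 - a_2 - a_1 = 0  ->  12 a_4 = 3 a_3 + a_2 + a_1 = 4  ->  a_4 = 1/3
  x^3: 20 a_5 - 4 a_4 - a_3 - a_2 = 0  ->  20 a_5 = 4 a_4 + a_3 + a_2 = 3  ->  a_5 = 3/20
  x^4: 30 a_6 - 5 a_5 - a_4 - a_3 = 0  ->  30 a_6 = 5 a_5 + a_4 + a_3 = 7/4  ->  a_6 = 7/120
Truncated series: y(x) = 1 + x + x^2 + (2/3) x^3 + (1/3) x^4 + (3/20) x^5 + (7/120) x^6 + O(x^7).

a_0 = 1; a_1 = 1; a_2 = 1; a_3 = 2/3; a_4 = 1/3; a_5 = 3/20; a_6 = 7/120


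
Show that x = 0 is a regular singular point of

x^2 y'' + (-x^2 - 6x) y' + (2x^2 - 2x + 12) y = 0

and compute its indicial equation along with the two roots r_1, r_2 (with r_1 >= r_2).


Divide by x^2 to reach normal form y'' + P_1(x) y' + P_2(x) y = 0 with P_1(x) = -1 - 6/x and P_2(x) = 2 - 2/x + 12/x^2.
x = 0 is a singular point because the y'-coefficient -1 - 6/x has a pole at x = 0 and the y-coefficient 2 - 2/x + 12/x^2 has a pole at x = 0.
It is a regular singular point because x P_1(x) = p(x) = -x - 6 and x^2 P_2(x) = q(x) = 2x^2 - 2x + 12 are polynomials, hence analytic at x = 0.
p(0) = -6,  q(0) = 12.
Indicial equation: r(r-1) + p(0) r + q(0) = 0, i.e. r^2 + (p(0) - 1) r + q(0) = 0, i.e. r^2 - 7 r + 12 = 0.
Discriminant: (-7)^2 - 4(12) = 1, so r = (7 ± 1)/2.
Solving: r_1 = 4, r_2 = 3.

indicial: r^2 - 7 r + 12 = 0; roots r_1 = 4, r_2 = 3


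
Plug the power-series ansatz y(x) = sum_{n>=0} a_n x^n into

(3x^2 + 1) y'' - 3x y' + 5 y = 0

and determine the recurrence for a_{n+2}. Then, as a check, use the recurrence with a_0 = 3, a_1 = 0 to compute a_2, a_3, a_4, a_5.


Substitute y = sum_n a_n x^n.
(1 + 3 x^2) y'' contributes (n+2)(n+1) a_{n+2} + 3 n(n-1) a_n at x^n.
-3 x y'(x) contributes -3 n a_n at x^n.
5 y(x) contributes 5 a_n at x^n.
Matching x^n: (n+2)(n+1) a_{n+2} + (3 n(n-1) - 3 n + 5) a_n = 0.
Thus a_{n+2} = (-3 n(n-1) + 3 n - 5) / ((n+1)(n+2)) * a_n.

Check with a_0 = 3, a_1 = 0 (apply the recurrence for n = 0, 1, 2, 3): a_0 = 3, a_1 = 0, a_2 = -15/2, a_3 = 0, a_4 = 25/8, a_5 = 0.

a_(n+2) = (-3 n(n-1) + 3 n - 5) / ((n+1)(n+2)) * a_n; check: a_0 = 3, a_1 = 0, a_2 = -15/2, a_3 = 0, a_4 = 25/8, a_5 = 0


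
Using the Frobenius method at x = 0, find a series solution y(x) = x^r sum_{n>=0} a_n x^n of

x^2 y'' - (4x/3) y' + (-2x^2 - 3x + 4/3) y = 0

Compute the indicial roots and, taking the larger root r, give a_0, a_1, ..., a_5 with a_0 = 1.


Write in Frobenius form y'' + (p(x)/x) y' + (q(x)/x^2) y = 0:
  p(x) = -4/3,  q(x) = -2x^2 - 3x + 4/3.
Indicial equation: r(r-1) + (-4/3) r + (4/3) = 0 -> roots r_1 = 4/3, r_2 = 1.
Take r = r_1 = 4/3. Let y(x) = x^r sum_{n>=0} a_n x^n with a_0 = 1.
Substitute y = x^r sum a_n x^n and match x^{r+n}. The recurrence is
  D(n) a_n - 3 a_{n-1} - 2 a_{n-2} = 0,  where D(n) = (r+n)(r+n-1) + (-4/3)(r+n) + (4/3).
  a_n = [3 a_{n-1} + 2 a_{n-2}] / D(n).
Since the indicial polynomial factors as (r - r_1)(r - r_2), D(n) = (r_1 + n - r_1)(r_1 + n - r_2) = n(n + 1/3).
Evaluating step by step (a_0 = 1):
  n = 1: D(1) = 1(1 + 1/3) = 4/3; numerator = 3(1) = 3; a_1 = (3)/(4/3) = 9/4
  n = 2: D(2) = 2(2 + 1/3) = 14/3; numerator = 3(9/4) + 2(1) = 35/4; a_2 = (35/4)/(14/3) = 15/8
  n = 3: D(3) = 3(3 + 1/3) = 10; numerator = 3(15/8) + 2(9/4) = 81/8; a_3 = (81/8)/(10) = 81/80
  n = 4: D(4) = 4(4 + 1/3) = 52/3; numerator = 3(81/80) + 2(15/8) = 543/80; a_4 = (543/80)/(52/3) = 1629/4160
  n = 5: D(5) = 5(5 + 1/3) = 80/3; numerator = 3(1629/4160) + 2(81/80) = 13311/4160; a_5 = (13311/4160)/(80/3) = 39933/332800

r = 4/3; a_0 = 1; a_1 = 9/4; a_2 = 15/8; a_3 = 81/80; a_4 = 1629/4160; a_5 = 39933/332800


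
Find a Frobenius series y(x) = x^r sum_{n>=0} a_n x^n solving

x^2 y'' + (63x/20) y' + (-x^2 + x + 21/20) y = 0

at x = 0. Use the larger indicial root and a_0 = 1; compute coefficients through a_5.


Write in Frobenius form y'' + (p(x)/x) y' + (q(x)/x^2) y = 0:
  p(x) = 63/20,  q(x) = -x^2 + x + 21/20.
Indicial equation: r(r-1) + (63/20) r + (21/20) = 0 -> roots r_1 = -3/4, r_2 = -7/5.
Take r = r_1 = -3/4. Let y(x) = x^r sum_{n>=0} a_n x^n with a_0 = 1.
Substitute y = x^r sum a_n x^n and match x^{r+n}. The recurrence is
  D(n) a_n + 1 a_{n-1} - 1 a_{n-2} = 0,  where D(n) = (r+n)(r+n-1) + (63/20)(r+n) + (21/20).
  a_n = [-1 a_{n-1} + 1 a_{n-2}] / D(n).
Since the indicial polynomial factors as (r - r_1)(r - r_2), D(n) = (r_1 + n - r_1)(r_1 + n - r_2) = n(n + 13/20).
Evaluating step by step (a_0 = 1):
  n = 1: D(1) = 1(1 + 13/20) = 33/20; numerator = -1(1) = -1; a_1 = (-1)/(33/20) = -20/33
  n = 2: D(2) = 2(2 + 13/20) = 53/10; numerator = -1(-20/33) + 1(1) = 53/33; a_2 = (53/33)/(53/10) = 10/33
  n = 3: D(3) = 3(3 + 13/20) = 219/20; numerator = -1(10/33) + 1(-20/33) = -10/11; a_3 = (-10/11)/(219/20) = -200/2409
  n = 4: D(4) = 4(4 + 13/20) = 93/5; numerator = -1(-200/2409) + 1(10/33) = 310/803; a_4 = (310/803)/(93/5) = 50/2409
  n = 5: D(5) = 5(5 + 13/20) = 113/4; numerator = -1(50/2409) + 1(-200/2409) = -250/2409; a_5 = (-250/2409)/(113/4) = -1000/272217

r = -3/4; a_0 = 1; a_1 = -20/33; a_2 = 10/33; a_3 = -200/2409; a_4 = 50/2409; a_5 = -1000/272217


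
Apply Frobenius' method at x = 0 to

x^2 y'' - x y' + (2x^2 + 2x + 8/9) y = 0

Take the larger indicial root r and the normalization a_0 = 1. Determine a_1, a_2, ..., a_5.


Write in Frobenius form y'' + (p(x)/x) y' + (q(x)/x^2) y = 0:
  p(x) = -1,  q(x) = 2x^2 + 2x + 8/9.
Indicial equation: r(r-1) + (-1) r + (8/9) = 0 -> roots r_1 = 4/3, r_2 = 2/3.
Take r = r_1 = 4/3. Let y(x) = x^r sum_{n>=0} a_n x^n with a_0 = 1.
Substitute y = x^r sum a_n x^n and match x^{r+n}. The recurrence is
  D(n) a_n + 2 a_{n-1} + 2 a_{n-2} = 0,  where D(n) = (r+n)(r+n-1) + (-1)(r+n) + (8/9).
  a_n = [-2 a_{n-1} - 2 a_{n-2}] / D(n).
Since the indicial polynomial factors as (r - r_1)(r - r_2), D(n) = (r_1 + n - r_1)(r_1 + n - r_2) = n(n + 2/3).
Evaluating step by step (a_0 = 1):
  n = 1: D(1) = 1(1 + 2/3) = 5/3; numerator = -2(1) = -2; a_1 = (-2)/(5/3) = -6/5
  n = 2: D(2) = 2(2 + 2/3) = 16/3; numerator = -2(-6/5) - 2(1) = 2/5; a_2 = (2/5)/(16/3) = 3/40
  n = 3: D(3) = 3(3 + 2/3) = 11; numerator = -2(3/40) - 2(-6/5) = 9/4; a_3 = (9/4)/(11) = 9/44
  n = 4: D(4) = 4(4 + 2/3) = 56/3; numerator = -2(9/44) - 2(3/40) = -123/220; a_4 = (-123/220)/(56/3) = -369/12320
  n = 5: D(5) = 5(5 + 2/3) = 85/3; numerator = -2(-369/12320) - 2(9/44) = -2151/6160; a_5 = (-2151/6160)/(85/3) = -6453/523600

r = 4/3; a_0 = 1; a_1 = -6/5; a_2 = 3/40; a_3 = 9/44; a_4 = -369/12320; a_5 = -6453/523600


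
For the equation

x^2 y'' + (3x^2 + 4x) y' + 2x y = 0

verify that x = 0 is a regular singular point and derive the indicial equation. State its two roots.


Divide by x^2 to reach normal form y'' + P_1(x) y' + P_2(x) y = 0 with P_1(x) = 3 + 4/x and P_2(x) = 2/x.
x = 0 is a singular point because the y'-coefficient 3 + 4/x has a pole at x = 0 and the y-coefficient 2/x has a pole at x = 0.
It is a regular singular point because x P_1(x) = p(x) = 3x + 4 and x^2 P_2(x) = q(x) = 2x are polynomials, hence analytic at x = 0.
p(0) = 4,  q(0) = 0.
Indicial equation: r(r-1) + p(0) r + q(0) = 0, i.e. r^2 + (p(0) - 1) r + q(0) = 0, i.e. r^2 + 3 r = 0.
Discriminant: (3)^2 - 4(0) = 9, so r = (-3 ± 3)/2.
Solving: r_1 = 0, r_2 = -3.

indicial: r^2 + 3 r = 0; roots r_1 = 0, r_2 = -3


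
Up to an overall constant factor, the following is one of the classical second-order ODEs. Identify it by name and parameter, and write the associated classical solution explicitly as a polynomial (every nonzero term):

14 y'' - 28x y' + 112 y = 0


All three coefficients share the factor 14; dividing through by 14 gives  y'' - 2x y' + 8 y = 0.
This matches the Hermite equation y'' - 2x y' + 2n y = 0 with 2n = 8, so n = 4; the polynomial solution is H_4(x).
With y = sum_k a_k x^k, matching x^k gives (k+2)(k+1) a_{k+2} = 2(k - n) a_k = 2(k - 4) a_k. The right side vanishes at k = 4, so the series with the parity of 4 terminates at degree 4.
Standard normalization: leading coefficient of H_n is 2^n, so a_4 = 2^4 = 16. Work downward with a_k = (k+1)(k+2) a_{k+2} / (2(k - n)):
  a_2 = (3)(4)(16) / (2(2 - 4)) = 192/(-4) = -48
  a_0 = (1)(2)(-48) / (2(0 - 4)) = -96/(-8) = 12
Hence H_4(x) = 16 x^4 - 48 x^2 + 12.

H_4(x); series = 16 x^4 - 48 x^2 + 12


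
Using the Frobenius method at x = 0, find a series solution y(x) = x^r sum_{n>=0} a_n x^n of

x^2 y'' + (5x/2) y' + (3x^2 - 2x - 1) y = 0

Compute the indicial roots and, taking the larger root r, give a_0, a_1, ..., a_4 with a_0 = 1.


Write in Frobenius form y'' + (p(x)/x) y' + (q(x)/x^2) y = 0:
  p(x) = 5/2,  q(x) = 3x^2 - 2x - 1.
Indicial equation: r(r-1) + (5/2) r + (-1) = 0 -> roots r_1 = 1/2, r_2 = -2.
Take r = r_1 = 1/2. Let y(x) = x^r sum_{n>=0} a_n x^n with a_0 = 1.
Substitute y = x^r sum a_n x^n and match x^{r+n}. The recurrence is
  D(n) a_n - 2 a_{n-1} + 3 a_{n-2} = 0,  where D(n) = (r+n)(r+n-1) + (5/2)(r+n) + (-1).
  a_n = [2 a_{n-1} - 3 a_{n-2}] / D(n).
Since the indicial polynomial factors as (r - r_1)(r - r_2), D(n) = (r_1 + n - r_1)(r_1 + n - r_2) = n(n + 5/2).
Evaluating step by step (a_0 = 1):
  n = 1: D(1) = 1(1 + 5/2) = 7/2; numerator = 2(1) = 2; a_1 = (2)/(7/2) = 4/7
  n = 2: D(2) = 2(2 + 5/2) = 9; numerator = 2(4/7) - 3(1) = -13/7; a_2 = (-13/7)/(9) = -13/63
  n = 3: D(3) = 3(3 + 5/2) = 33/2; numerator = 2(-13/63) - 3(4/7) = -134/63; a_3 = (-134/63)/(33/2) = -268/2079
  n = 4: D(4) = 4(4 + 5/2) = 26; numerator = 2(-268/2079) - 3(-13/63) = 751/2079; a_4 = (751/2079)/(26) = 751/54054

r = 1/2; a_0 = 1; a_1 = 4/7; a_2 = -13/63; a_3 = -268/2079; a_4 = 751/54054


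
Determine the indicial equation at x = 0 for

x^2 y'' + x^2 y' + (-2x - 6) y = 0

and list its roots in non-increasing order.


Divide by x^2 to reach normal form y'' + P_1(x) y' + P_2(x) y = 0 with P_1(x) = 1 and P_2(x) = -2/x - 6/x^2.
x = 0 is a singular point because the y-coefficient -2/x - 6/x^2 has a pole at x = 0.
It is a regular singular point because x P_1(x) = p(x) = x and x^2 P_2(x) = q(x) = -2x - 6 are polynomials, hence analytic at x = 0.
p(0) = 0,  q(0) = -6.
Indicial equation: r(r-1) + p(0) r + q(0) = 0, i.e. r^2 + (p(0) - 1) r + q(0) = 0, i.e. r^2 - 1 r - 6 = 0.
Discriminant: (-1)^2 - 4(-6) = 25, so r = (1 ± 5)/2.
Solving: r_1 = 3, r_2 = -2.

indicial: r^2 - 1 r - 6 = 0; roots r_1 = 3, r_2 = -2


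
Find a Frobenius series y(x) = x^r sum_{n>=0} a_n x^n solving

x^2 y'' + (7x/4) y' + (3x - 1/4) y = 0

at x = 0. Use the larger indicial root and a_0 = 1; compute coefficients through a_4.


Write in Frobenius form y'' + (p(x)/x) y' + (q(x)/x^2) y = 0:
  p(x) = 7/4,  q(x) = 3x - 1/4.
Indicial equation: r(r-1) + (7/4) r + (-1/4) = 0 -> roots r_1 = 1/4, r_2 = -1.
Take r = r_1 = 1/4. Let y(x) = x^r sum_{n>=0} a_n x^n with a_0 = 1.
Substitute y = x^r sum a_n x^n and match x^{r+n}. The recurrence is
  D(n) a_n + 3 a_{n-1} = 0,  where D(n) = (r+n)(r+n-1) + (7/4)(r+n) + (-1/4).
  a_n = -3 / D(n) * a_{n-1}.
Since the indicial polynomial factors as (r - r_1)(r - r_2), D(n) = (r_1 + n - r_1)(r_1 + n - r_2) = n(n + 5/4).
Evaluating step by step (a_0 = 1):
  n = 1: D(1) = 1(1 + 5/4) = 9/4; numerator = -3(1) = -3; a_1 = (-3)/(9/4) = -4/3
  n = 2: D(2) = 2(2 + 5/4) = 13/2; numerator = -3(-4/3) = 4; a_2 = (4)/(13/2) = 8/13
  n = 3: D(3) = 3(3 + 5/4) = 51/4; numerator = -3(8/13) = -24/13; a_3 = (-24/13)/(51/4) = -32/221
  n = 4: D(4) = 4(4 + 5/4) = 21; numerator = -3(-32/221) = 96/221; a_4 = (96/221)/(21) = 32/1547

r = 1/4; a_0 = 1; a_1 = -4/3; a_2 = 8/13; a_3 = -32/221; a_4 = 32/1547


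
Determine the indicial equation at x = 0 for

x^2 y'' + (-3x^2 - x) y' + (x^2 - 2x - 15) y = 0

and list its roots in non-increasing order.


Divide by x^2 to reach normal form y'' + P_1(x) y' + P_2(x) y = 0 with P_1(x) = -3 - 1/x and P_2(x) = 1 - 2/x - 15/x^2.
x = 0 is a singular point because the y'-coefficient -3 - 1/x has a pole at x = 0 and the y-coefficient 1 - 2/x - 15/x^2 has a pole at x = 0.
It is a regular singular point because x P_1(x) = p(x) = -3x - 1 and x^2 P_2(x) = q(x) = x^2 - 2x - 15 are polynomials, hence analytic at x = 0.
p(0) = -1,  q(0) = -15.
Indicial equation: r(r-1) + p(0) r + q(0) = 0, i.e. r^2 + (p(0) - 1) r + q(0) = 0, i.e. r^2 - 2 r - 15 = 0.
Discriminant: (-2)^2 - 4(-15) = 64, so r = (2 ± 8)/2.
Solving: r_1 = 5, r_2 = -3.

indicial: r^2 - 2 r - 15 = 0; roots r_1 = 5, r_2 = -3


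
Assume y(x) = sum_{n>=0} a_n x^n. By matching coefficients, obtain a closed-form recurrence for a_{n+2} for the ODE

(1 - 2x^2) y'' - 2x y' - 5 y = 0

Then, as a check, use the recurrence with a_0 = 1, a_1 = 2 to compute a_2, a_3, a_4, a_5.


Substitute y = sum_n a_n x^n.
(1 - 2 x^2) y'' contributes (n+2)(n+1) a_{n+2} - 2 n(n-1) a_n at x^n.
-2 x y'(x) contributes -2 n a_n at x^n.
-5 y(x) contributes -5 a_n at x^n.
Matching x^n: (n+2)(n+1) a_{n+2} + (-2 n(n-1) - 2 n - 5) a_n = 0.
Thus a_{n+2} = (2 n(n-1) + 2 n + 5) / ((n+1)(n+2)) * a_n.

Check with a_0 = 1, a_1 = 2 (apply the recurrence for n = 0, 1, 2, 3): a_0 = 1, a_1 = 2, a_2 = 5/2, a_3 = 7/3, a_4 = 65/24, a_5 = 161/60.

a_(n+2) = (2 n(n-1) + 2 n + 5) / ((n+1)(n+2)) * a_n; check: a_0 = 1, a_1 = 2, a_2 = 5/2, a_3 = 7/3, a_4 = 65/24, a_5 = 161/60


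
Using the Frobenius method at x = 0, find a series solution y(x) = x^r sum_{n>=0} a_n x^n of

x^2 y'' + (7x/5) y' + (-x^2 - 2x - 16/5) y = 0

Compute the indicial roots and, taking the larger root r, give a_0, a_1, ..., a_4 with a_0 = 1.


Write in Frobenius form y'' + (p(x)/x) y' + (q(x)/x^2) y = 0:
  p(x) = 7/5,  q(x) = -x^2 - 2x - 16/5.
Indicial equation: r(r-1) + (7/5) r + (-16/5) = 0 -> roots r_1 = 8/5, r_2 = -2.
Take r = r_1 = 8/5. Let y(x) = x^r sum_{n>=0} a_n x^n with a_0 = 1.
Substitute y = x^r sum a_n x^n and match x^{r+n}. The recurrence is
  D(n) a_n - 2 a_{n-1} - 1 a_{n-2} = 0,  where D(n) = (r+n)(r+n-1) + (7/5)(r+n) + (-16/5).
  a_n = [2 a_{n-1} + 1 a_{n-2}] / D(n).
Since the indicial polynomial factors as (r - r_1)(r - r_2), D(n) = (r_1 + n - r_1)(r_1 + n - r_2) = n(n + 18/5).
Evaluating step by step (a_0 = 1):
  n = 1: D(1) = 1(1 + 18/5) = 23/5; numerator = 2(1) = 2; a_1 = (2)/(23/5) = 10/23
  n = 2: D(2) = 2(2 + 18/5) = 56/5; numerator = 2(10/23) + 1(1) = 43/23; a_2 = (43/23)/(56/5) = 215/1288
  n = 3: D(3) = 3(3 + 18/5) = 99/5; numerator = 2(215/1288) + 1(10/23) = 495/644; a_3 = (495/644)/(99/5) = 25/644
  n = 4: D(4) = 4(4 + 18/5) = 152/5; numerator = 2(25/644) + 1(215/1288) = 45/184; a_4 = (45/184)/(152/5) = 225/27968

r = 8/5; a_0 = 1; a_1 = 10/23; a_2 = 215/1288; a_3 = 25/644; a_4 = 225/27968


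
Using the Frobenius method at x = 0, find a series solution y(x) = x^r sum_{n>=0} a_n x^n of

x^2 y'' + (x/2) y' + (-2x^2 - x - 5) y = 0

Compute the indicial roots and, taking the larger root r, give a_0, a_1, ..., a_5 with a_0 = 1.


Write in Frobenius form y'' + (p(x)/x) y' + (q(x)/x^2) y = 0:
  p(x) = 1/2,  q(x) = -2x^2 - x - 5.
Indicial equation: r(r-1) + (1/2) r + (-5) = 0 -> roots r_1 = 5/2, r_2 = -2.
Take r = r_1 = 5/2. Let y(x) = x^r sum_{n>=0} a_n x^n with a_0 = 1.
Substitute y = x^r sum a_n x^n and match x^{r+n}. The recurrence is
  D(n) a_n - 1 a_{n-1} - 2 a_{n-2} = 0,  where D(n) = (r+n)(r+n-1) + (1/2)(r+n) + (-5).
  a_n = [1 a_{n-1} + 2 a_{n-2}] / D(n).
Since the indicial polynomial factors as (r - r_1)(r - r_2), D(n) = (r_1 + n - r_1)(r_1 + n - r_2) = n(n + 9/2).
Evaluating step by step (a_0 = 1):
  n = 1: D(1) = 1(1 + 9/2) = 11/2; numerator = 1(1) = 1; a_1 = (1)/(11/2) = 2/11
  n = 2: D(2) = 2(2 + 9/2) = 13; numerator = 1(2/11) + 2(1) = 24/11; a_2 = (24/11)/(13) = 24/143
  n = 3: D(3) = 3(3 + 9/2) = 45/2; numerator = 1(24/143) + 2(2/11) = 76/143; a_3 = (76/143)/(45/2) = 152/6435
  n = 4: D(4) = 4(4 + 9/2) = 34; numerator = 1(152/6435) + 2(24/143) = 2312/6435; a_4 = (2312/6435)/(34) = 68/6435
  n = 5: D(5) = 5(5 + 9/2) = 95/2; numerator = 1(68/6435) + 2(152/6435) = 124/2145; a_5 = (124/2145)/(95/2) = 248/203775

r = 5/2; a_0 = 1; a_1 = 2/11; a_2 = 24/143; a_3 = 152/6435; a_4 = 68/6435; a_5 = 248/203775


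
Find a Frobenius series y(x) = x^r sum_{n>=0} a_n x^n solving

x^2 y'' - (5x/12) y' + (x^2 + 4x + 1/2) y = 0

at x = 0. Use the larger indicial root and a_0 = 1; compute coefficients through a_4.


Write in Frobenius form y'' + (p(x)/x) y' + (q(x)/x^2) y = 0:
  p(x) = -5/12,  q(x) = x^2 + 4x + 1/2.
Indicial equation: r(r-1) + (-5/12) r + (1/2) = 0 -> roots r_1 = 3/4, r_2 = 2/3.
Take r = r_1 = 3/4. Let y(x) = x^r sum_{n>=0} a_n x^n with a_0 = 1.
Substitute y = x^r sum a_n x^n and match x^{r+n}. The recurrence is
  D(n) a_n + 4 a_{n-1} + 1 a_{n-2} = 0,  where D(n) = (r+n)(r+n-1) + (-5/12)(r+n) + (1/2).
  a_n = [-4 a_{n-1} - 1 a_{n-2}] / D(n).
Since the indicial polynomial factors as (r - r_1)(r - r_2), D(n) = (r_1 + n - r_1)(r_1 + n - r_2) = n(n + 1/12).
Evaluating step by step (a_0 = 1):
  n = 1: D(1) = 1(1 + 1/12) = 13/12; numerator = -4(1) = -4; a_1 = (-4)/(13/12) = -48/13
  n = 2: D(2) = 2(2 + 1/12) = 25/6; numerator = -4(-48/13) - 1(1) = 179/13; a_2 = (179/13)/(25/6) = 1074/325
  n = 3: D(3) = 3(3 + 1/12) = 37/4; numerator = -4(1074/325) - 1(-48/13) = -3096/325; a_3 = (-3096/325)/(37/4) = -12384/12025
  n = 4: D(4) = 4(4 + 1/12) = 49/3; numerator = -4(-12384/12025) - 1(1074/325) = 9798/12025; a_4 = (9798/12025)/(49/3) = 29394/589225

r = 3/4; a_0 = 1; a_1 = -48/13; a_2 = 1074/325; a_3 = -12384/12025; a_4 = 29394/589225


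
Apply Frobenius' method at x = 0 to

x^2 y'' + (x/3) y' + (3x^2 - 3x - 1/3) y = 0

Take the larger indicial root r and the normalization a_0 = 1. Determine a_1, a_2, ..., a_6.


Write in Frobenius form y'' + (p(x)/x) y' + (q(x)/x^2) y = 0:
  p(x) = 1/3,  q(x) = 3x^2 - 3x - 1/3.
Indicial equation: r(r-1) + (1/3) r + (-1/3) = 0 -> roots r_1 = 1, r_2 = -1/3.
Take r = r_1 = 1. Let y(x) = x^r sum_{n>=0} a_n x^n with a_0 = 1.
Substitute y = x^r sum a_n x^n and match x^{r+n}. The recurrence is
  D(n) a_n - 3 a_{n-1} + 3 a_{n-2} = 0,  where D(n) = (r+n)(r+n-1) + (1/3)(r+n) + (-1/3).
  a_n = [3 a_{n-1} - 3 a_{n-2}] / D(n).
Since the indicial polynomial factors as (r - r_1)(r - r_2), D(n) = (r_1 + n - r_1)(r_1 + n - r_2) = n(n + 4/3).
Evaluating step by step (a_0 = 1):
  n = 1: D(1) = 1(1 + 4/3) = 7/3; numerator = 3(1) = 3; a_1 = (3)/(7/3) = 9/7
  n = 2: D(2) = 2(2 + 4/3) = 20/3; numerator = 3(9/7) - 3(1) = 6/7; a_2 = (6/7)/(20/3) = 9/70
  n = 3: D(3) = 3(3 + 4/3) = 13; numerator = 3(9/70) - 3(9/7) = -243/70; a_3 = (-243/70)/(13) = -243/910
  n = 4: D(4) = 4(4 + 4/3) = 64/3; numerator = 3(-243/910) - 3(9/70) = -108/91; a_4 = (-108/91)/(64/3) = -81/1456
  n = 5: D(5) = 5(5 + 4/3) = 95/3; numerator = 3(-81/1456) - 3(-243/910) = 4617/7280; a_5 = (4617/7280)/(95/3) = 729/36400
  n = 6: D(6) = 6(6 + 4/3) = 44; numerator = 3(729/36400) - 3(-81/1456) = 4131/18200; a_6 = (4131/18200)/(44) = 4131/800800

r = 1; a_0 = 1; a_1 = 9/7; a_2 = 9/70; a_3 = -243/910; a_4 = -81/1456; a_5 = 729/36400; a_6 = 4131/800800


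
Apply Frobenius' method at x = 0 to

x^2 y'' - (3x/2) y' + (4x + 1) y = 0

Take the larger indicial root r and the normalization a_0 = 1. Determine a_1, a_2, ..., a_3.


Write in Frobenius form y'' + (p(x)/x) y' + (q(x)/x^2) y = 0:
  p(x) = -3/2,  q(x) = 4x + 1.
Indicial equation: r(r-1) + (-3/2) r + (1) = 0 -> roots r_1 = 2, r_2 = 1/2.
Take r = r_1 = 2. Let y(x) = x^r sum_{n>=0} a_n x^n with a_0 = 1.
Substitute y = x^r sum a_n x^n and match x^{r+n}. The recurrence is
  D(n) a_n + 4 a_{n-1} = 0,  where D(n) = (r+n)(r+n-1) + (-3/2)(r+n) + (1).
  a_n = -4 / D(n) * a_{n-1}.
Since the indicial polynomial factors as (r - r_1)(r - r_2), D(n) = (r_1 + n - r_1)(r_1 + n - r_2) = n(n + 3/2).
Evaluating step by step (a_0 = 1):
  n = 1: D(1) = 1(1 + 3/2) = 5/2; numerator = -4(1) = -4; a_1 = (-4)/(5/2) = -8/5
  n = 2: D(2) = 2(2 + 3/2) = 7; numerator = -4(-8/5) = 32/5; a_2 = (32/5)/(7) = 32/35
  n = 3: D(3) = 3(3 + 3/2) = 27/2; numerator = -4(32/35) = -128/35; a_3 = (-128/35)/(27/2) = -256/945

r = 2; a_0 = 1; a_1 = -8/5; a_2 = 32/35; a_3 = -256/945


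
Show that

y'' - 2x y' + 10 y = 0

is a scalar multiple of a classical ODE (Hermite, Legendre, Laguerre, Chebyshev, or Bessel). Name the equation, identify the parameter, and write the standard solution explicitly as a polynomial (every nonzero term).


The equation is already in a standard form:  y'' - 2x y' + 10 y = 0.
This matches the Hermite equation y'' - 2x y' + 2n y = 0 with 2n = 10, so n = 5; the polynomial solution is H_5(x).
With y = sum_k a_k x^k, matching x^k gives (k+2)(k+1) a_{k+2} = 2(k - n) a_k = 2(k - 5) a_k. The right side vanishes at k = 5, so the series with the parity of 5 terminates at degree 5.
Standard normalization: leading coefficient of H_n is 2^n, so a_5 = 2^5 = 32. Work downward with a_k = (k+1)(k+2) a_{k+2} / (2(k - n)):
  a_3 = (4)(5)(32) / (2(3 - 5)) = 640/(-4) = -160
  a_1 = (2)(3)(-160) / (2(1 - 5)) = -960/(-8) = 120
Hence H_5(x) = 32 x^5 - 160 x^3 + 120 x.

H_5(x); series = 32 x^5 - 160 x^3 + 120 x


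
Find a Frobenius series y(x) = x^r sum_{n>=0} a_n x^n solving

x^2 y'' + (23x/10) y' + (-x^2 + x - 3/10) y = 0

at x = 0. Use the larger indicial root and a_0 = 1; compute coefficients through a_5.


Write in Frobenius form y'' + (p(x)/x) y' + (q(x)/x^2) y = 0:
  p(x) = 23/10,  q(x) = -x^2 + x - 3/10.
Indicial equation: r(r-1) + (23/10) r + (-3/10) = 0 -> roots r_1 = 1/5, r_2 = -3/2.
Take r = r_1 = 1/5. Let y(x) = x^r sum_{n>=0} a_n x^n with a_0 = 1.
Substitute y = x^r sum a_n x^n and match x^{r+n}. The recurrence is
  D(n) a_n + 1 a_{n-1} - 1 a_{n-2} = 0,  where D(n) = (r+n)(r+n-1) + (23/10)(r+n) + (-3/10).
  a_n = [-1 a_{n-1} + 1 a_{n-2}] / D(n).
Since the indicial polynomial factors as (r - r_1)(r - r_2), D(n) = (r_1 + n - r_1)(r_1 + n - r_2) = n(n + 17/10).
Evaluating step by step (a_0 = 1):
  n = 1: D(1) = 1(1 + 17/10) = 27/10; numerator = -1(1) = -1; a_1 = (-1)/(27/10) = -10/27
  n = 2: D(2) = 2(2 + 17/10) = 37/5; numerator = -1(-10/27) + 1(1) = 37/27; a_2 = (37/27)/(37/5) = 5/27
  n = 3: D(3) = 3(3 + 17/10) = 141/10; numerator = -1(5/27) + 1(-10/27) = -5/9; a_3 = (-5/9)/(141/10) = -50/1269
  n = 4: D(4) = 4(4 + 17/10) = 114/5; numerator = -1(-50/1269) + 1(5/27) = 95/423; a_4 = (95/423)/(114/5) = 25/2538
  n = 5: D(5) = 5(5 + 17/10) = 67/2; numerator = -1(25/2538) + 1(-50/1269) = -125/2538; a_5 = (-125/2538)/(67/2) = -125/85023

r = 1/5; a_0 = 1; a_1 = -10/27; a_2 = 5/27; a_3 = -50/1269; a_4 = 25/2538; a_5 = -125/85023


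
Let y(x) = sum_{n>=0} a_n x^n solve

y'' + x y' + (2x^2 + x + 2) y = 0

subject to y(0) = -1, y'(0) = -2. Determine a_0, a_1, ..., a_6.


Ansatz: y(x) = sum_{n>=0} a_n x^n, so y'(x) = sum_{n>=1} n a_n x^(n-1) and y''(x) = sum_{n>=2} n(n-1) a_n x^(n-2).
Substitute into P(x) y'' + Q(x) y' + R(x) y = 0 with P(x) = 1, Q(x) = x, R(x) = 2x^2 + x + 2, and match powers of x.
Initial conditions: a_0 = -1, a_1 = -2.
Setting the coefficient of each power of x to zero and solving order by order (substituting the coefficients already found):
  x^0: 2 a_2 + 2 a_0 = 0  ->  2 a_2 = -2 a_0 = 2  ->  a_2 = 1
  x^1: 6 a_3 + 3 a_1 + a_0 = 0  ->  6 a_3 = -3 a_1 - a_0 = 7  ->  a_3 = 7/6
  x^2: 12 a_4 + 4 a_2 + a_1 + 2 a_0 = 0  ->  12 a_4 = -4 a_2 - a_1 - 2 a_0 = 0  ->  a_4 = 0
  x^3: 20 a_5 + 5 a_3 + a_2 + 2 a_1 = 0  ->  20 a_5 = -5 a_3 - a_2 - 2 a_1 = -17/6  ->  a_5 = -17/120
  x^4: 30 a_6 + 6 a_4 + a_3 + 2 a_2 = 0  ->  30 a_6 = -6 a_4 - a_3 - 2 a_2 = -19/6  ->  a_6 = -19/180
Truncated series: y(x) = -1 - 2 x + x^2 + (7/6) x^3 - (17/120) x^5 - (19/180) x^6 + O(x^7).

a_0 = -1; a_1 = -2; a_2 = 1; a_3 = 7/6; a_4 = 0; a_5 = -17/120; a_6 = -19/180


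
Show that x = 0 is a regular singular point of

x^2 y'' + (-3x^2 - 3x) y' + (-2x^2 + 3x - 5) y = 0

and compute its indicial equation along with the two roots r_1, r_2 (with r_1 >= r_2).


Divide by x^2 to reach normal form y'' + P_1(x) y' + P_2(x) y = 0 with P_1(x) = -3 - 3/x and P_2(x) = -2 + 3/x - 5/x^2.
x = 0 is a singular point because the y'-coefficient -3 - 3/x has a pole at x = 0 and the y-coefficient -2 + 3/x - 5/x^2 has a pole at x = 0.
It is a regular singular point because x P_1(x) = p(x) = -3x - 3 and x^2 P_2(x) = q(x) = -2x^2 + 3x - 5 are polynomials, hence analytic at x = 0.
p(0) = -3,  q(0) = -5.
Indicial equation: r(r-1) + p(0) r + q(0) = 0, i.e. r^2 + (p(0) - 1) r + q(0) = 0, i.e. r^2 - 4 r - 5 = 0.
Discriminant: (-4)^2 - 4(-5) = 36, so r = (4 ± 6)/2.
Solving: r_1 = 5, r_2 = -1.

indicial: r^2 - 4 r - 5 = 0; roots r_1 = 5, r_2 = -1


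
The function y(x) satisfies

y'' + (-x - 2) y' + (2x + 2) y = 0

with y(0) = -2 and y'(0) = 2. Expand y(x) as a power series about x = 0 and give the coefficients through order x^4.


Ansatz: y(x) = sum_{n>=0} a_n x^n, so y'(x) = sum_{n>=1} n a_n x^(n-1) and y''(x) = sum_{n>=2} n(n-1) a_n x^(n-2).
Substitute into P(x) y'' + Q(x) y' + R(x) y = 0 with P(x) = 1, Q(x) = -x - 2, R(x) = 2x + 2, and match powers of x.
Initial conditions: a_0 = -2, a_1 = 2.
Setting the coefficient of each power of x to zero and solving order by order (substituting the coefficients already found):
  x^0: 2 a_2 - 2 a_1 + 2 a_0 = 0  ->  2 a_2 = 2 a_1 - 2 a_0 = 8  ->  a_2 = 4
  x^1: 6 a_3 - 4 a_2 + a_1 + 2 a_0 = 0  ->  6 a_3 = 4 a_2 - a_1 - 2 a_0 = 18  ->  a_3 = 3
  x^2: 12 a_4 - 6 a_3 + 2 a_1 = 0  ->  12 a_4 = 6 a_3 - 2 a_1 = 14  ->  a_4 = 7/6
Truncated series: y(x) = -2 + 2 x + 4 x^2 + 3 x^3 + (7/6) x^4 + O(x^5).

a_0 = -2; a_1 = 2; a_2 = 4; a_3 = 3; a_4 = 7/6


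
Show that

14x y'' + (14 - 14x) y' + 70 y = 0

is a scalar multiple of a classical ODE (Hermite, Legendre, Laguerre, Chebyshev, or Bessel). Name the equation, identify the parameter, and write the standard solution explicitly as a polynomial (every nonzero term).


All three coefficients share the factor 14; dividing through by 14 gives  x y'' + (1 - x) y' + 5 y = 0.
This matches the Laguerre equation x y'' + (1 - x) y' + n y = 0 with n = 5; the polynomial solution is L_5(x).
With y = sum_k a_k x^k, matching x^k gives (k+1)k a_{k+1} + (k+1) a_{k+1} - k a_k + n a_k = 0, i.e. (k+1)^2 a_{k+1} = (k - n) a_k = (k - 5) a_k. The right side vanishes at k = 5, so the series terminates at degree 5.
Standard normalization L_n(0) = 1 gives a_0 = 1. Work upward with a_{k+1} = (k - 5) a_k / (k+1)^2:
  a_1 = (0 - 5)(1) / 1^2 = -5/1 = -5
  a_2 = (1 - 5)(-5) / 2^2 = 20/4 = 5
  a_3 = (2 - 5)(5) / 3^2 = -15/9 = -5/3
  a_4 = (3 - 5)(-5/3) / 4^2 = (10/3)/16 = 5/24
  a_5 = (4 - 5)(5/24) / 5^2 = (-5/24)/25 = -1/120
Hence L_5(x) = -x^5/120 + 5 x^4/24 - 5 x^3/3 + 5 x^2 - 5 x + 1.

L_5(x); series = -x^5/120 + 5 x^4/24 - 5 x^3/3 + 5 x^2 - 5 x + 1


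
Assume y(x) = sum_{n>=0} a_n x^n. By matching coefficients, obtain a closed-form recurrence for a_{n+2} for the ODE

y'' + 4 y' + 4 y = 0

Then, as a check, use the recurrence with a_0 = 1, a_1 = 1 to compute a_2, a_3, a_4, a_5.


Substitute y = sum_n a_n x^n.
y''(x) has coefficient (n+2)(n+1) a_{n+2} at x^n;
4 y'(x) has coefficient 4 (n+1) a_{n+1} at x^n;
4 y(x) has coefficient 4 a_n at x^n.
Matching x^n: (n+2)(n+1) a_{n+2} + 4 (n+1) a_{n+1} + 4 a_n = 0.
Thus a_{n+2} = [-4 (n+1) a_{n+1} - 4 a_n] / ((n+1)(n+2)).

Check with a_0 = 1, a_1 = 1 (apply the recurrence for n = 0, 1, 2, 3): a_0 = 1, a_1 = 1, a_2 = -4, a_3 = 14/3, a_4 = -10/3, a_5 = 26/15.

a_(n+2) = [-4 (n+1) a_(n+1) - 4 a_n] / ((n+1)(n+2)); check: a_0 = 1, a_1 = 1, a_2 = -4, a_3 = 14/3, a_4 = -10/3, a_5 = 26/15


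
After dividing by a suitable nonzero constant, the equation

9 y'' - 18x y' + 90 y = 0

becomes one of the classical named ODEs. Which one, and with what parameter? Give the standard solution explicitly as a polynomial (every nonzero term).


All three coefficients share the factor 9; dividing through by 9 gives  y'' - 2x y' + 10 y = 0.
This matches the Hermite equation y'' - 2x y' + 2n y = 0 with 2n = 10, so n = 5; the polynomial solution is H_5(x).
With y = sum_k a_k x^k, matching x^k gives (k+2)(k+1) a_{k+2} = 2(k - n) a_k = 2(k - 5) a_k. The right side vanishes at k = 5, so the series with the parity of 5 terminates at degree 5.
Standard normalization: leading coefficient of H_n is 2^n, so a_5 = 2^5 = 32. Work downward with a_k = (k+1)(k+2) a_{k+2} / (2(k - n)):
  a_3 = (4)(5)(32) / (2(3 - 5)) = 640/(-4) = -160
  a_1 = (2)(3)(-160) / (2(1 - 5)) = -960/(-8) = 120
Hence H_5(x) = 32 x^5 - 160 x^3 + 120 x.

H_5(x); series = 32 x^5 - 160 x^3 + 120 x


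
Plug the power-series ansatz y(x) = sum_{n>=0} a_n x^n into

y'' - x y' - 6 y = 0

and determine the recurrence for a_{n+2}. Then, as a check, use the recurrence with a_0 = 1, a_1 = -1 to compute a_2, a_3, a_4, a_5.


Substitute y = sum_n a_n x^n.
y''(x) has coefficient (n+2)(n+1) a_{n+2} at x^n;
-x y'(x) has coefficient -n a_n at x^n (shift);
-6 y(x) has coefficient -6 a_n at x^n.
Matching x^n: (n+2)(n+1) a_{n+2} + (-n - 6) a_n = 0.
Thus a_{n+2} = (n + 6) / ((n+1)(n+2)) * a_n.

Check with a_0 = 1, a_1 = -1 (apply the recurrence for n = 0, 1, 2, 3): a_0 = 1, a_1 = -1, a_2 = 3, a_3 = -7/6, a_4 = 2, a_5 = -21/40.

a_(n+2) = (n + 6) / ((n+1)(n+2)) * a_n; check: a_0 = 1, a_1 = -1, a_2 = 3, a_3 = -7/6, a_4 = 2, a_5 = -21/40
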